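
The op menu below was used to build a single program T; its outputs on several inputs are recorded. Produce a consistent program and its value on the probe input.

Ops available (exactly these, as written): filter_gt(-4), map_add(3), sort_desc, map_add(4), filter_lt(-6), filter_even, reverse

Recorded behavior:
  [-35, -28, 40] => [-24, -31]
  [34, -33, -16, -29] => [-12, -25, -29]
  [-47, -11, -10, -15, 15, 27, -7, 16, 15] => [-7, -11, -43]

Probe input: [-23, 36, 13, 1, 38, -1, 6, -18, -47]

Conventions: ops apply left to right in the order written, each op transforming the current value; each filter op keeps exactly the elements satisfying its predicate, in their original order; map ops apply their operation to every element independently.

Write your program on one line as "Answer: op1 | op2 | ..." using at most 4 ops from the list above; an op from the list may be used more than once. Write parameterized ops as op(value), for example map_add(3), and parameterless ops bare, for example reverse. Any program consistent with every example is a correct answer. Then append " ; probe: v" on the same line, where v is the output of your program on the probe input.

map_add(4) | filter_lt(-6) | sort_desc ; probe: [-14, -19, -43]

Check, running the answer program on each example:
  [-35, -28, 40] -> [-31, -24, 44] -> [-31, -24] -> [-24, -31]
  [34, -33, -16, -29] -> [38, -29, -12, -25] -> [-29, -12, -25] -> [-12, -25, -29]
  [-47, -11, -10, -15, 15, 27, -7, 16, 15] -> [-43, -7, -6, -11, 19, 31, -3, 20, 19] -> [-43, -7, -11] -> [-7, -11, -43]
  probe: [-23, 36, 13, 1, 38, -1, 6, -18, -47] -> [-19, 40, 17, 5, 42, 3, 10, -14, -43] -> [-19, -14, -43] -> [-14, -19, -43]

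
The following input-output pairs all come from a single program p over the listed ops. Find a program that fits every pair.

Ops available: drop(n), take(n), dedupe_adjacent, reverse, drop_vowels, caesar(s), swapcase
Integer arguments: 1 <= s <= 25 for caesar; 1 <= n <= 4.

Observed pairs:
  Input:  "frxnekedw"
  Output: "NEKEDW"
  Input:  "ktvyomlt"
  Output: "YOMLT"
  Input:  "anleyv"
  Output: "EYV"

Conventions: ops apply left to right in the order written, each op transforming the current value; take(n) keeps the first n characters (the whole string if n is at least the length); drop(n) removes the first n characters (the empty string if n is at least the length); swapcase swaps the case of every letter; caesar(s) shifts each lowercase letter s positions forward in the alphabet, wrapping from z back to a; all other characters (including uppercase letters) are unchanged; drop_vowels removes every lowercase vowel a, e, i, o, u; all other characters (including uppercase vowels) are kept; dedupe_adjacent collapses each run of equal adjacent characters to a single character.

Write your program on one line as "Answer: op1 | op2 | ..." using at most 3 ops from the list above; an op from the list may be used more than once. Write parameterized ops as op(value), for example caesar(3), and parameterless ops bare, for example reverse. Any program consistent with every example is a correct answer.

drop(3) | swapcase

Check, running the answer program on each example:
  "frxnekedw" -> "nekedw" -> "NEKEDW"
  "ktvyomlt" -> "yomlt" -> "YOMLT"
  "anleyv" -> "eyv" -> "EYV"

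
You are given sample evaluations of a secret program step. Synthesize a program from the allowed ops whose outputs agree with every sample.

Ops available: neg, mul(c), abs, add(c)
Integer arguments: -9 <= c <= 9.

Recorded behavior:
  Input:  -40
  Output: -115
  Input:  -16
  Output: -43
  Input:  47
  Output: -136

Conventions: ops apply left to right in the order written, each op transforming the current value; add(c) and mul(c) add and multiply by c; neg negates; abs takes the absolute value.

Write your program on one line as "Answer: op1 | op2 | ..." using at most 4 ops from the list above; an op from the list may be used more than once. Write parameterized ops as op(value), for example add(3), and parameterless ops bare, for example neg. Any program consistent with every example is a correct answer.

neg | abs | mul(-3) | add(5)

Check, running the answer program on each example:
  -40 -> 40 -> 40 -> -120 -> -115
  -16 -> 16 -> 16 -> -48 -> -43
  47 -> -47 -> 47 -> -141 -> -136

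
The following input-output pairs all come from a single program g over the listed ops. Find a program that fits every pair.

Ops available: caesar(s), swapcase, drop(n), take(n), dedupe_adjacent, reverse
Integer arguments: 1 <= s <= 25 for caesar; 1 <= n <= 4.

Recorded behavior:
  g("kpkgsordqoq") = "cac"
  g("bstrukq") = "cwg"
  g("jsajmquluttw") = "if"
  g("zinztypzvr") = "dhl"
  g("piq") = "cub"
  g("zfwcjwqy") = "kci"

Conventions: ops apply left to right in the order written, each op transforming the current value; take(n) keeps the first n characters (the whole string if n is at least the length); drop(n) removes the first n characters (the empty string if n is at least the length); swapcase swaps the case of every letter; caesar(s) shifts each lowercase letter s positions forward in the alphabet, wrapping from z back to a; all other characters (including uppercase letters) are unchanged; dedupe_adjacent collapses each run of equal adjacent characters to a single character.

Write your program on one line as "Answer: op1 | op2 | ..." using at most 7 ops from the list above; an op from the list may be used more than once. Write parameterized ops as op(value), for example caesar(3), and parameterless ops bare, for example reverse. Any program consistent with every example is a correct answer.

reverse | take(3) | dedupe_adjacent | reverse | caesar(12) | reverse

Check, running the answer program on each example:
  "kpkgsordqoq" -> "qoqdrosgkpk" -> "qoq" -> "qoq" -> "qoq" -> "cac" -> "cac"
  "bstrukq" -> "qkurtsb" -> "qku" -> "qku" -> "ukq" -> "gwc" -> "cwg"
  "jsajmquluttw" -> "wttuluqmjasj" -> "wtt" -> "wt" -> "tw" -> "fi" -> "if"
  "zinztypzvr" -> "rvzpytzniz" -> "rvz" -> "rvz" -> "zvr" -> "lhd" -> "dhl"
  "piq" -> "qip" -> "qip" -> "qip" -> "piq" -> "buc" -> "cub"
  "zfwcjwqy" -> "yqwjcwfz" -> "yqw" -> "yqw" -> "wqy" -> "ick" -> "kci"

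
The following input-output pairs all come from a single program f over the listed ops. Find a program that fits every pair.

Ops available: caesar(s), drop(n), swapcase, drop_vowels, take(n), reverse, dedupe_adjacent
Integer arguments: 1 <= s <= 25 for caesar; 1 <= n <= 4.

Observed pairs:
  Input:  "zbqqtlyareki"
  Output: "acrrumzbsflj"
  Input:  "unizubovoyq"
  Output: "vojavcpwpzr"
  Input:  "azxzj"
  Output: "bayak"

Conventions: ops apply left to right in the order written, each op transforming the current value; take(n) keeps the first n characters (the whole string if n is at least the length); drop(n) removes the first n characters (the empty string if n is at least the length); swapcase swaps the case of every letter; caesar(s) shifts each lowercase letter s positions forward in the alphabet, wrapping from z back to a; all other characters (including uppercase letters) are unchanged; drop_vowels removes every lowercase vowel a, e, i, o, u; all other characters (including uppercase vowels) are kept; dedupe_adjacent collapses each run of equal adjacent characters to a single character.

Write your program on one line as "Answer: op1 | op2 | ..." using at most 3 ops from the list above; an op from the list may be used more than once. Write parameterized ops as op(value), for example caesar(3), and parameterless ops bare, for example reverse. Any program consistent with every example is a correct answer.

caesar(15) | caesar(12)

Check, running the answer program on each example:
  "zbqqtlyareki" -> "oqffianpgtzx" -> "acrrumzbsflj"
  "unizubovoyq" -> "jcxojqdkdnf" -> "vojavcpwpzr"
  "azxzj" -> "pomoy" -> "bayak"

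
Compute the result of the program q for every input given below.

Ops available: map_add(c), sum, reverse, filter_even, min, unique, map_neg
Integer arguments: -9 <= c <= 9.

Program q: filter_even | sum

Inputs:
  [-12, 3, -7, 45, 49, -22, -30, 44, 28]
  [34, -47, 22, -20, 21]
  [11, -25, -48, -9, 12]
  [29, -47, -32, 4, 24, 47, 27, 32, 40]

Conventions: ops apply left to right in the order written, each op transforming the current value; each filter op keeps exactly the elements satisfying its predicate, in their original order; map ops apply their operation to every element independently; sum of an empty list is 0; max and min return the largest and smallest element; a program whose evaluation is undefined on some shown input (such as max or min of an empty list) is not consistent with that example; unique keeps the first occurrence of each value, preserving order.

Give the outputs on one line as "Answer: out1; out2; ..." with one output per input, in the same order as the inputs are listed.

8; 36; -36; 68

Execution, op by op:
  [-12, 3, -7, 45, 49, -22, -30, 44, 28] -> [-12, -22, -30, 44, 28] -> 8
  [34, -47, 22, -20, 21] -> [34, 22, -20] -> 36
  [11, -25, -48, -9, 12] -> [-48, 12] -> -36
  [29, -47, -32, 4, 24, 47, 27, 32, 40] -> [-32, 4, 24, 32, 40] -> 68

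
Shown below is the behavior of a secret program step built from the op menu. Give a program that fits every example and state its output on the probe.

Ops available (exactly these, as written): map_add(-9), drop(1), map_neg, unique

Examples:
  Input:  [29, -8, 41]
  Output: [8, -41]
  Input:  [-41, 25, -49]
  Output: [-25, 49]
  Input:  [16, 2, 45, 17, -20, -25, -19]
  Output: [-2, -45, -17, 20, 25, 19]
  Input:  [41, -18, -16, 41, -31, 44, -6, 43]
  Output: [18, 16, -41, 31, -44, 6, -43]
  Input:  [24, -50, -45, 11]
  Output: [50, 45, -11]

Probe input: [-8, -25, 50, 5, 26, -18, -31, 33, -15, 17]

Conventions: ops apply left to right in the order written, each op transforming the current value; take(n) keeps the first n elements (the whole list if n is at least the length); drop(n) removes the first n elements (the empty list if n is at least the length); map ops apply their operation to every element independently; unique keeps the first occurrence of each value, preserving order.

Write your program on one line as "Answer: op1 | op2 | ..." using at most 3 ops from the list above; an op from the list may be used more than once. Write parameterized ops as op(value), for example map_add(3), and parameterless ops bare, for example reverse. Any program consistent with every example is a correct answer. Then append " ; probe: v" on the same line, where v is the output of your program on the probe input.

drop(1) | map_neg ; probe: [25, -50, -5, -26, 18, 31, -33, 15, -17]

Check, running the answer program on each example:
  [29, -8, 41] -> [-8, 41] -> [8, -41]
  [-41, 25, -49] -> [25, -49] -> [-25, 49]
  [16, 2, 45, 17, -20, -25, -19] -> [2, 45, 17, -20, -25, -19] -> [-2, -45, -17, 20, 25, 19]
  [41, -18, -16, 41, -31, 44, -6, 43] -> [-18, -16, 41, -31, 44, -6, 43] -> [18, 16, -41, 31, -44, 6, -43]
  [24, -50, -45, 11] -> [-50, -45, 11] -> [50, 45, -11]
  probe: [-8, -25, 50, 5, 26, -18, -31, 33, -15, 17] -> [-25, 50, 5, 26, -18, -31, 33, -15, 17] -> [25, -50, -5, -26, 18, 31, -33, 15, -17]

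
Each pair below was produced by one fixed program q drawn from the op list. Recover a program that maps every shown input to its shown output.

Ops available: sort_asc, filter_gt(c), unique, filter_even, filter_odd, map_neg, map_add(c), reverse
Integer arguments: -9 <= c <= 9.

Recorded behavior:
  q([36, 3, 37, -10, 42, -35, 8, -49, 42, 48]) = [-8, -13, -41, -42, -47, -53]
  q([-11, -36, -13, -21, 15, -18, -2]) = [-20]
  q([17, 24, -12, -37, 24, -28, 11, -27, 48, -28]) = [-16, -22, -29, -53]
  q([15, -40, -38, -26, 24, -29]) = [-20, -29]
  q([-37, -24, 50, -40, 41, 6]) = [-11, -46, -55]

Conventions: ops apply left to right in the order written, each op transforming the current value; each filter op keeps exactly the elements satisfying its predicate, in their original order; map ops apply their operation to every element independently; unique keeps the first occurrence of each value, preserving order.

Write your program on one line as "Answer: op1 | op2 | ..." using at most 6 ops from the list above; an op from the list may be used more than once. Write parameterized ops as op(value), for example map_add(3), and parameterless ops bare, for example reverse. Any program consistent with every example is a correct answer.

unique | filter_gt(-1) | map_add(6) | map_add(-1) | sort_asc | map_neg

Check, running the answer program on each example:
  [36, 3, 37, -10, 42, -35, 8, -49, 42, 48] -> [36, 3, 37, -10, 42, -35, 8, -49, 48] -> [36, 3, 37, 42, 8, 48] -> [42, 9, 43, 48, 14, 54] -> [41, 8, 42, 47, 13, 53] -> [8, 13, 41, 42, 47, 53] -> [-8, -13, -41, -42, -47, -53]
  [-11, -36, -13, -21, 15, -18, -2] -> [-11, -36, -13, -21, 15, -18, -2] -> [15] -> [21] -> [20] -> [20] -> [-20]
  [17, 24, -12, -37, 24, -28, 11, -27, 48, -28] -> [17, 24, -12, -37, -28, 11, -27, 48] -> [17, 24, 11, 48] -> [23, 30, 17, 54] -> [22, 29, 16, 53] -> [16, 22, 29, 53] -> [-16, -22, -29, -53]
  [15, -40, -38, -26, 24, -29] -> [15, -40, -38, -26, 24, -29] -> [15, 24] -> [21, 30] -> [20, 29] -> [20, 29] -> [-20, -29]
  [-37, -24, 50, -40, 41, 6] -> [-37, -24, 50, -40, 41, 6] -> [50, 41, 6] -> [56, 47, 12] -> [55, 46, 11] -> [11, 46, 55] -> [-11, -46, -55]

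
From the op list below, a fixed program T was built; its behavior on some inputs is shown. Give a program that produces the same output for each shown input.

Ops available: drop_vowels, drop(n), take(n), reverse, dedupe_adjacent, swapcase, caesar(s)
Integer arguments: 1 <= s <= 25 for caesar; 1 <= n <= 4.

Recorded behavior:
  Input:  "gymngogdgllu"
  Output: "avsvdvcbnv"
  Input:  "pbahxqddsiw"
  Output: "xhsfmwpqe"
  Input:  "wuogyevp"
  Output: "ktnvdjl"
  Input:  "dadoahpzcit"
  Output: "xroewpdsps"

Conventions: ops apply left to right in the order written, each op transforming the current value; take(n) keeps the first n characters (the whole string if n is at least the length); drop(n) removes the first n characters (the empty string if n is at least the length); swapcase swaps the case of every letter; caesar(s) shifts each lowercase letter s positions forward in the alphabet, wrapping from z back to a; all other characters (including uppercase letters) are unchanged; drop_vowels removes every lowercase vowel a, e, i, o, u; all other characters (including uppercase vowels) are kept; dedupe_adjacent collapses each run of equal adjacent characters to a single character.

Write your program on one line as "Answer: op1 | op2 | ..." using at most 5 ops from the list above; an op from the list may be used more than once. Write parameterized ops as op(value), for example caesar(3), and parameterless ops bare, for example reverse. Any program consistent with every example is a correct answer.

reverse | caesar(15) | drop(1) | dedupe_adjacent

Check, running the answer program on each example:
  "gymngogdgllu" -> "ullgdgognmyg" -> "jaavsvdvcbnv" -> "aavsvdvcbnv" -> "avsvdvcbnv"
  "pbahxqddsiw" -> "wisddqxhabp" -> "lxhssfmwpqe" -> "xhssfmwpqe" -> "xhsfmwpqe"
  "wuogyevp" -> "pveygouw" -> "ektnvdjl" -> "ktnvdjl" -> "ktnvdjl"
  "dadoahpzcit" -> "ticzphaodad" -> "ixroewpdsps" -> "xroewpdsps" -> "xroewpdsps"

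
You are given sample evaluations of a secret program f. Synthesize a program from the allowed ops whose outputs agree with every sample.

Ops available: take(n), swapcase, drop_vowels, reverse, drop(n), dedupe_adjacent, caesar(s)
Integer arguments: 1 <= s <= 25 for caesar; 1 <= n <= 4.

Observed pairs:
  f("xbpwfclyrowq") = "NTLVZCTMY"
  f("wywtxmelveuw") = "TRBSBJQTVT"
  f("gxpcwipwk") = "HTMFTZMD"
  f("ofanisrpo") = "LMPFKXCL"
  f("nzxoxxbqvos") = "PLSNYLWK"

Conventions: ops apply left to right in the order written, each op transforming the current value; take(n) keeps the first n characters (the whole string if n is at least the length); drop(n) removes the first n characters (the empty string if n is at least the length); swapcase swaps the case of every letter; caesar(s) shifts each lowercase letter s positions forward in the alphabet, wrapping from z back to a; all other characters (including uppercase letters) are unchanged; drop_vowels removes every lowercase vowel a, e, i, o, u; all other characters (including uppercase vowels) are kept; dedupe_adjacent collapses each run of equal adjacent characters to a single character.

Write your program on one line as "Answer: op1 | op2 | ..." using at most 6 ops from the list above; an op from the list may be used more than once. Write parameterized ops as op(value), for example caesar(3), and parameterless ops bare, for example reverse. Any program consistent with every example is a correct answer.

caesar(23) | dedupe_adjacent | drop_vowels | reverse | swapcase

Check, running the answer program on each example:
  "xbpwfclyrowq" -> "uymtczivoltn" -> "uymtczivoltn" -> "ymtczvltn" -> "ntlvzctmy" -> "NTLVZCTMY"
  "wywtxmelveuw" -> "tvtqujbisbrt" -> "tvtqujbisbrt" -> "tvtqjbsbrt" -> "trbsbjqtvt" -> "TRBSBJQTVT"
  "gxpcwipwk" -> "dumztfmth" -> "dumztfmth" -> "dmztfmth" -> "htmftzmd" -> "HTMFTZMD"
  "ofanisrpo" -> "lcxkfpoml" -> "lcxkfpoml" -> "lcxkfpml" -> "lmpfkxcl" -> "LMPFKXCL"
  "nzxoxxbqvos" -> "kwuluuynslp" -> "kwuluynslp" -> "kwlynslp" -> "plsnylwk" -> "PLSNYLWK"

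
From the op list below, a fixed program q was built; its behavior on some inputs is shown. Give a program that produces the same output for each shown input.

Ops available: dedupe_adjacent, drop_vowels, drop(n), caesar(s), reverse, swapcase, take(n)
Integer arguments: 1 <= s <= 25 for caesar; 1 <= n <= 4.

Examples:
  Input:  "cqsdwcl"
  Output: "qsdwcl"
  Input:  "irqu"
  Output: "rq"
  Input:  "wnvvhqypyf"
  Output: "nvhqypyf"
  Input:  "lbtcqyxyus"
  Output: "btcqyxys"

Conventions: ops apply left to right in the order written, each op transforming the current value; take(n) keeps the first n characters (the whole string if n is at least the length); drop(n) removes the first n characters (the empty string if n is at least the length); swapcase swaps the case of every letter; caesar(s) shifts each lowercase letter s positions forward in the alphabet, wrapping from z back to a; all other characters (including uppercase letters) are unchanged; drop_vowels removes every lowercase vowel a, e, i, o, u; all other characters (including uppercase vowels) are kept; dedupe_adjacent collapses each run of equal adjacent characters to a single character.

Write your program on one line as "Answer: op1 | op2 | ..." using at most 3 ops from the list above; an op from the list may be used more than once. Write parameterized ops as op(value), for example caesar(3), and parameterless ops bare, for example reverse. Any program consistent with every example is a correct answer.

drop(1) | drop_vowels | dedupe_adjacent

Check, running the answer program on each example:
  "cqsdwcl" -> "qsdwcl" -> "qsdwcl" -> "qsdwcl"
  "irqu" -> "rqu" -> "rq" -> "rq"
  "wnvvhqypyf" -> "nvvhqypyf" -> "nvvhqypyf" -> "nvhqypyf"
  "lbtcqyxyus" -> "btcqyxyus" -> "btcqyxys" -> "btcqyxys"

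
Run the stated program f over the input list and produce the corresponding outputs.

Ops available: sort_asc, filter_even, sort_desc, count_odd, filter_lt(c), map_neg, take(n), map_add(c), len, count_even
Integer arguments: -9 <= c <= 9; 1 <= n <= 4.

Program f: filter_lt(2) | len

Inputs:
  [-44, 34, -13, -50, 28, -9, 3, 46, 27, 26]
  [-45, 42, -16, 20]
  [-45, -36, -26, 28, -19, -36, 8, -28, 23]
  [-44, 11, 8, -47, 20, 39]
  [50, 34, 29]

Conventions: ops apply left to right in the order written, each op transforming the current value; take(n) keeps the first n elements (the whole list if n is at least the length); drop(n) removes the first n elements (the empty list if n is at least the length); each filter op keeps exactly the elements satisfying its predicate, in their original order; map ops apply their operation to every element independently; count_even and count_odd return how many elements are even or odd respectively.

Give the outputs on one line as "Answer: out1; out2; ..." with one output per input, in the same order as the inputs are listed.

4; 2; 6; 2; 0

Execution, op by op:
  [-44, 34, -13, -50, 28, -9, 3, 46, 27, 26] -> [-44, -13, -50, -9] -> 4
  [-45, 42, -16, 20] -> [-45, -16] -> 2
  [-45, -36, -26, 28, -19, -36, 8, -28, 23] -> [-45, -36, -26, -19, -36, -28] -> 6
  [-44, 11, 8, -47, 20, 39] -> [-44, -47] -> 2
  [50, 34, 29] -> [] -> 0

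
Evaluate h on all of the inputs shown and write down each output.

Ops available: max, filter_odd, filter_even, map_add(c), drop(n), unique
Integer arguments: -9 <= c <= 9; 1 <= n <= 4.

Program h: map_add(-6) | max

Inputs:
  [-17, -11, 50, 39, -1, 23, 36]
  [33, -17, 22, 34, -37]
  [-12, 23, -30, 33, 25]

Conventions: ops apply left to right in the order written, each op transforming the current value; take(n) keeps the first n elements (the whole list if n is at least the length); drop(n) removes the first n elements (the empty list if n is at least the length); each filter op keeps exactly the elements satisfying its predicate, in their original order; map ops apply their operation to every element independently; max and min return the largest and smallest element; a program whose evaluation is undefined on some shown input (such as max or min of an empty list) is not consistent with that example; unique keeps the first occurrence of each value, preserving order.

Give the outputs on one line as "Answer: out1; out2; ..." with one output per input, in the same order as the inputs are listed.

Execution, op by op:
  [-17, -11, 50, 39, -1, 23, 36] -> [-23, -17, 44, 33, -7, 17, 30] -> 44
  [33, -17, 22, 34, -37] -> [27, -23, 16, 28, -43] -> 28
  [-12, 23, -30, 33, 25] -> [-18, 17, -36, 27, 19] -> 27

44; 28; 27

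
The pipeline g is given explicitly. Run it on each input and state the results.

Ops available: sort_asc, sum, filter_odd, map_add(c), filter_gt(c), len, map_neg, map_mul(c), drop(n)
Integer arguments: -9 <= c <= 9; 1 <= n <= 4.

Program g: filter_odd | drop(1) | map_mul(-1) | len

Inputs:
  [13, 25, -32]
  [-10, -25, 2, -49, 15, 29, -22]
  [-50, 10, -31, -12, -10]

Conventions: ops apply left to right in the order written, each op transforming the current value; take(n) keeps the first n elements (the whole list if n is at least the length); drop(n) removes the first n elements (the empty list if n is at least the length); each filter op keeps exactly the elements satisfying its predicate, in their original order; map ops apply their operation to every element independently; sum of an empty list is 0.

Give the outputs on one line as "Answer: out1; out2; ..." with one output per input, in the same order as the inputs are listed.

1; 3; 0

Execution, op by op:
  [13, 25, -32] -> [13, 25] -> [25] -> [-25] -> 1
  [-10, -25, 2, -49, 15, 29, -22] -> [-25, -49, 15, 29] -> [-49, 15, 29] -> [49, -15, -29] -> 3
  [-50, 10, -31, -12, -10] -> [-31] -> [] -> [] -> 0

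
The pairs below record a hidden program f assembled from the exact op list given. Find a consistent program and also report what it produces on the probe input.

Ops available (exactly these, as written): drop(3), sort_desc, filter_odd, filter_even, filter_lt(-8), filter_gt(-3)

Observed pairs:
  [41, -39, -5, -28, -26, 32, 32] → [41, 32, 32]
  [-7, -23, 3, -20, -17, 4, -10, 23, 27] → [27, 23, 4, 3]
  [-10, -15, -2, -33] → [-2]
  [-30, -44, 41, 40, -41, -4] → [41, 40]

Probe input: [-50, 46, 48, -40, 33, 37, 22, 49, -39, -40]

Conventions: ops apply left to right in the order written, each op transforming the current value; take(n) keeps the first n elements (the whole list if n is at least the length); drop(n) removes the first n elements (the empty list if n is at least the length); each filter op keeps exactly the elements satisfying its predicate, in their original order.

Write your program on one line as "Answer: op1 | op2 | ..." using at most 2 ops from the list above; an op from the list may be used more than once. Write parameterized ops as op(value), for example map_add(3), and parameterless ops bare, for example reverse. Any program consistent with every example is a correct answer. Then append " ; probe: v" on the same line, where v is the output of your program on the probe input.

sort_desc | filter_gt(-3) ; probe: [49, 48, 46, 37, 33, 22]

Check, running the answer program on each example:
  [41, -39, -5, -28, -26, 32, 32] -> [41, 32, 32, -5, -26, -28, -39] -> [41, 32, 32]
  [-7, -23, 3, -20, -17, 4, -10, 23, 27] -> [27, 23, 4, 3, -7, -10, -17, -20, -23] -> [27, 23, 4, 3]
  [-10, -15, -2, -33] -> [-2, -10, -15, -33] -> [-2]
  [-30, -44, 41, 40, -41, -4] -> [41, 40, -4, -30, -41, -44] -> [41, 40]
  probe: [-50, 46, 48, -40, 33, 37, 22, 49, -39, -40] -> [49, 48, 46, 37, 33, 22, -39, -40, -40, -50] -> [49, 48, 46, 37, 33, 22]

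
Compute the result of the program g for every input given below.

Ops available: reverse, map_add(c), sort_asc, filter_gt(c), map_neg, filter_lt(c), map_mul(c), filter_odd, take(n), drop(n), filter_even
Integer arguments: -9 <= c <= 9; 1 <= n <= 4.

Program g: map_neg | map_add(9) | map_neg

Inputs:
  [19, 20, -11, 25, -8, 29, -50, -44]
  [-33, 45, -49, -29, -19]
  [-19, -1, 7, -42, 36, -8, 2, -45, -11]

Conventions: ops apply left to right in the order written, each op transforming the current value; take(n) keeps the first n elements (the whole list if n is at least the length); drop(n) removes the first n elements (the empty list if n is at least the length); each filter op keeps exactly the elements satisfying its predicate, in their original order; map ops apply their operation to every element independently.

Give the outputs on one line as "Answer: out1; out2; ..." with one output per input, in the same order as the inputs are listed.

[10, 11, -20, 16, -17, 20, -59, -53]; [-42, 36, -58, -38, -28]; [-28, -10, -2, -51, 27, -17, -7, -54, -20]

Execution, op by op:
  [19, 20, -11, 25, -8, 29, -50, -44] -> [-19, -20, 11, -25, 8, -29, 50, 44] -> [-10, -11, 20, -16, 17, -20, 59, 53] -> [10, 11, -20, 16, -17, 20, -59, -53]
  [-33, 45, -49, -29, -19] -> [33, -45, 49, 29, 19] -> [42, -36, 58, 38, 28] -> [-42, 36, -58, -38, -28]
  [-19, -1, 7, -42, 36, -8, 2, -45, -11] -> [19, 1, -7, 42, -36, 8, -2, 45, 11] -> [28, 10, 2, 51, -27, 17, 7, 54, 20] -> [-28, -10, -2, -51, 27, -17, -7, -54, -20]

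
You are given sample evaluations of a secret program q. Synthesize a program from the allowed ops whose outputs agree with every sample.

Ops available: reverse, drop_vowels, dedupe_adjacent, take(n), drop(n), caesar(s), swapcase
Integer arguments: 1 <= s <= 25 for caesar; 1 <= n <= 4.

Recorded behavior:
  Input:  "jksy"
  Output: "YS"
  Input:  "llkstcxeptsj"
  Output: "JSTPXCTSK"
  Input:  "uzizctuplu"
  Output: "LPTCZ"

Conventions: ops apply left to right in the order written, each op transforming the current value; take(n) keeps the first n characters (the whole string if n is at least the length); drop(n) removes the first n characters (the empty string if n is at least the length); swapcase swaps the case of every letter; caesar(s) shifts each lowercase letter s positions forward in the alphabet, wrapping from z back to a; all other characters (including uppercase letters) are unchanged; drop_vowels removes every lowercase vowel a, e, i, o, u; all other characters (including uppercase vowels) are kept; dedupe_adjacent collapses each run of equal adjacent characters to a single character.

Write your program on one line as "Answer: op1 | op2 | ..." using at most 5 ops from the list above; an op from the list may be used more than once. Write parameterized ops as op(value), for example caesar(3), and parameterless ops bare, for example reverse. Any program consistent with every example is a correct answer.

drop(2) | reverse | drop_vowels | swapcase

Check, running the answer program on each example:
  "jksy" -> "sy" -> "ys" -> "ys" -> "YS"
  "llkstcxeptsj" -> "kstcxeptsj" -> "jstpexctsk" -> "jstpxctsk" -> "JSTPXCTSK"
  "uzizctuplu" -> "izctuplu" -> "ulputczi" -> "lptcz" -> "LPTCZ"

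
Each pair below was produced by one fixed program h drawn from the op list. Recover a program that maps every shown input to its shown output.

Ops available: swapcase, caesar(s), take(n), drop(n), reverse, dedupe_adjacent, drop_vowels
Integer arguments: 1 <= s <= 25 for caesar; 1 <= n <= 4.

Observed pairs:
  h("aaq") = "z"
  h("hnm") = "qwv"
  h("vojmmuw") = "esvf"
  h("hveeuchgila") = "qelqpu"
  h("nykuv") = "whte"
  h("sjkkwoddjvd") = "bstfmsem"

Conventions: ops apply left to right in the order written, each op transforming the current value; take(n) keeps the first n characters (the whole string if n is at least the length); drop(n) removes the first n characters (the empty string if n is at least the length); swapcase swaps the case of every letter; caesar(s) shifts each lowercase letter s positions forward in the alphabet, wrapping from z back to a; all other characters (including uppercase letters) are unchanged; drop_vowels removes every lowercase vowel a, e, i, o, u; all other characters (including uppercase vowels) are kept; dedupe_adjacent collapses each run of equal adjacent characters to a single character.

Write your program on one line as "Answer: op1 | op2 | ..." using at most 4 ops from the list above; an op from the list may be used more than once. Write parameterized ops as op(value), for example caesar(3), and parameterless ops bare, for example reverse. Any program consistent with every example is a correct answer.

drop_vowels | dedupe_adjacent | caesar(20) | caesar(15)

Check, running the answer program on each example:
  "aaq" -> "q" -> "q" -> "k" -> "z"
  "hnm" -> "hnm" -> "hnm" -> "bhg" -> "qwv"
  "vojmmuw" -> "vjmmw" -> "vjmw" -> "pdgq" -> "esvf"
  "hveeuchgila" -> "hvchgl" -> "hvchgl" -> "bpwbaf" -> "qelqpu"
  "nykuv" -> "nykv" -> "nykv" -> "hsep" -> "whte"
  "sjkkwoddjvd" -> "sjkkwddjvd" -> "sjkwdjvd" -> "mdeqxdpx" -> "bstfmsem"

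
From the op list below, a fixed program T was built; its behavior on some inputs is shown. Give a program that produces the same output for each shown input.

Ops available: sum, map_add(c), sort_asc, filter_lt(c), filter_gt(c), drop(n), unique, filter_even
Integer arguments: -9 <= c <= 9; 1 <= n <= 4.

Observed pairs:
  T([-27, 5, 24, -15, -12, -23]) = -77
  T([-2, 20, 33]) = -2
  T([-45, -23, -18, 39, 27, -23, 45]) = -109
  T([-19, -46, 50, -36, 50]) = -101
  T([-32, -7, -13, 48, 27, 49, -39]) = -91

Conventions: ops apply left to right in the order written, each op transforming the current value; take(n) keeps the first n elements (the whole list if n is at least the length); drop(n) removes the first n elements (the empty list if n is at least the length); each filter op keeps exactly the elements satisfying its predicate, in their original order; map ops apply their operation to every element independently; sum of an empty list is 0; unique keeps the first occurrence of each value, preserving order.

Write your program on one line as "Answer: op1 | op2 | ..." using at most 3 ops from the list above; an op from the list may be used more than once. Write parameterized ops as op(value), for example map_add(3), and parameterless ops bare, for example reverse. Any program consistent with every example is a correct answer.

sort_asc | filter_lt(2) | sum

Check, running the answer program on each example:
  [-27, 5, 24, -15, -12, -23] -> [-27, -23, -15, -12, 5, 24] -> [-27, -23, -15, -12] -> -77
  [-2, 20, 33] -> [-2, 20, 33] -> [-2] -> -2
  [-45, -23, -18, 39, 27, -23, 45] -> [-45, -23, -23, -18, 27, 39, 45] -> [-45, -23, -23, -18] -> -109
  [-19, -46, 50, -36, 50] -> [-46, -36, -19, 50, 50] -> [-46, -36, -19] -> -101
  [-32, -7, -13, 48, 27, 49, -39] -> [-39, -32, -13, -7, 27, 48, 49] -> [-39, -32, -13, -7] -> -91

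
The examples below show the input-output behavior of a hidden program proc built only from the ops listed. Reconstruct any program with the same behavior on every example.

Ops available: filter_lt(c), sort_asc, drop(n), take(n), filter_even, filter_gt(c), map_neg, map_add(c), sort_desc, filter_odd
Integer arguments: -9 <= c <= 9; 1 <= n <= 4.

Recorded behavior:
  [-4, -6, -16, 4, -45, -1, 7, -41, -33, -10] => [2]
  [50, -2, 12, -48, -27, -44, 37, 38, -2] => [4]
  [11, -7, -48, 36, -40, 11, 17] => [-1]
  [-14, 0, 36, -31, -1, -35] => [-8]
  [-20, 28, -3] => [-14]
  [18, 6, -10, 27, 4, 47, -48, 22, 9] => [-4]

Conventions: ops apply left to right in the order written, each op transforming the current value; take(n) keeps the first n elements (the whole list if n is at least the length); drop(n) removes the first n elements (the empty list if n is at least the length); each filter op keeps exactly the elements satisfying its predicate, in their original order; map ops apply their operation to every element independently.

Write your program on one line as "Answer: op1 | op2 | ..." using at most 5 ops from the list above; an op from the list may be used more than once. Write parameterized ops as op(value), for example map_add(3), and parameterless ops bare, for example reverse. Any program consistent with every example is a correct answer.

filter_lt(5) | map_neg | map_add(-6) | take(1) | map_neg

Check, running the answer program on each example:
  [-4, -6, -16, 4, -45, -1, 7, -41, -33, -10] -> [-4, -6, -16, 4, -45, -1, -41, -33, -10] -> [4, 6, 16, -4, 45, 1, 41, 33, 10] -> [-2, 0, 10, -10, 39, -5, 35, 27, 4] -> [-2] -> [2]
  [50, -2, 12, -48, -27, -44, 37, 38, -2] -> [-2, -48, -27, -44, -2] -> [2, 48, 27, 44, 2] -> [-4, 42, 21, 38, -4] -> [-4] -> [4]
  [11, -7, -48, 36, -40, 11, 17] -> [-7, -48, -40] -> [7, 48, 40] -> [1, 42, 34] -> [1] -> [-1]
  [-14, 0, 36, -31, -1, -35] -> [-14, 0, -31, -1, -35] -> [14, 0, 31, 1, 35] -> [8, -6, 25, -5, 29] -> [8] -> [-8]
  [-20, 28, -3] -> [-20, -3] -> [20, 3] -> [14, -3] -> [14] -> [-14]
  [18, 6, -10, 27, 4, 47, -48, 22, 9] -> [-10, 4, -48] -> [10, -4, 48] -> [4, -10, 42] -> [4] -> [-4]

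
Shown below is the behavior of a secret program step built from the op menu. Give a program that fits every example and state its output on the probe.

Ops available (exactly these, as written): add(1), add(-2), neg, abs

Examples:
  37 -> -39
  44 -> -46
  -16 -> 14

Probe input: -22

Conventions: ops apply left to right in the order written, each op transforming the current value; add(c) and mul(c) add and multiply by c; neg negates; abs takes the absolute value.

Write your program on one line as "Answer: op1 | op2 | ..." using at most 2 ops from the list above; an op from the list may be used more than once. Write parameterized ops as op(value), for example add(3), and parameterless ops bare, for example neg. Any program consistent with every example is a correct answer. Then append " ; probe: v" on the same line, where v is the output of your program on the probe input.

neg | add(-2) ; probe: 20

Check, running the answer program on each example:
  37 -> -37 -> -39
  44 -> -44 -> -46
  -16 -> 16 -> 14
  probe: -22 -> 22 -> 20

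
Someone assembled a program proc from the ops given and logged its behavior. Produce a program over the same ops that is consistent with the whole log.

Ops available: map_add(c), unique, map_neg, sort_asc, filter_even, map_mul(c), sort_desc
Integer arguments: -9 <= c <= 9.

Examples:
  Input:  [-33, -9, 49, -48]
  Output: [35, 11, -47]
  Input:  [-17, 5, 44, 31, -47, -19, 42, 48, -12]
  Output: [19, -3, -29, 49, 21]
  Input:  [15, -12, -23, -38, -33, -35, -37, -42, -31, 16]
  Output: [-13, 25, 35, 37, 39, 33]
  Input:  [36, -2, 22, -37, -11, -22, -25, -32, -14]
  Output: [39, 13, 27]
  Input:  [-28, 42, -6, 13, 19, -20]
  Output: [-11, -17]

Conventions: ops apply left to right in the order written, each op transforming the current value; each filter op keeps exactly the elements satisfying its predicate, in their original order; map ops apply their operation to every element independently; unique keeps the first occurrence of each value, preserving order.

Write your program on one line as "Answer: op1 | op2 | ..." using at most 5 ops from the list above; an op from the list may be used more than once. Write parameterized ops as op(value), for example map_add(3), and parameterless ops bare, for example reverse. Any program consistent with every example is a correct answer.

map_neg | map_add(5) | filter_even | map_add(-3)

Check, running the answer program on each example:
  [-33, -9, 49, -48] -> [33, 9, -49, 48] -> [38, 14, -44, 53] -> [38, 14, -44] -> [35, 11, -47]
  [-17, 5, 44, 31, -47, -19, 42, 48, -12] -> [17, -5, -44, -31, 47, 19, -42, -48, 12] -> [22, 0, -39, -26, 52, 24, -37, -43, 17] -> [22, 0, -26, 52, 24] -> [19, -3, -29, 49, 21]
  [15, -12, -23, -38, -33, -35, -37, -42, -31, 16] -> [-15, 12, 23, 38, 33, 35, 37, 42, 31, -16] -> [-10, 17, 28, 43, 38, 40, 42, 47, 36, -11] -> [-10, 28, 38, 40, 42, 36] -> [-13, 25, 35, 37, 39, 33]
  [36, -2, 22, -37, -11, -22, -25, -32, -14] -> [-36, 2, -22, 37, 11, 22, 25, 32, 14] -> [-31, 7, -17, 42, 16, 27, 30, 37, 19] -> [42, 16, 30] -> [39, 13, 27]
  [-28, 42, -6, 13, 19, -20] -> [28, -42, 6, -13, -19, 20] -> [33, -37, 11, -8, -14, 25] -> [-8, -14] -> [-11, -17]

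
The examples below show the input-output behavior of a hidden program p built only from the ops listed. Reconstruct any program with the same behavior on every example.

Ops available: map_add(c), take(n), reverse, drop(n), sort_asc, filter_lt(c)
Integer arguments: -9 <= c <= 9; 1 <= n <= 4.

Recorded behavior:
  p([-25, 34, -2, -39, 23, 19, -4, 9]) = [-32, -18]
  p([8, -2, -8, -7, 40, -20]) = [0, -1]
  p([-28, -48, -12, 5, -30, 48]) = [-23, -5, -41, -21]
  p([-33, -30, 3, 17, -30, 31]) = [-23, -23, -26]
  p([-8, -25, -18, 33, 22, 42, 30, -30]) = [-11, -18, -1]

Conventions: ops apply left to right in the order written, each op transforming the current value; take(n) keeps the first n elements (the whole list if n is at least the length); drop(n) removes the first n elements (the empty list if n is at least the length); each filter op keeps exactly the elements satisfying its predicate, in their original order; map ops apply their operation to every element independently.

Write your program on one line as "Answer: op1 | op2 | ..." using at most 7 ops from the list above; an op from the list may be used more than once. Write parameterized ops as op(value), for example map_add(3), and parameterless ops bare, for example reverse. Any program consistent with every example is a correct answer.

reverse | drop(1) | reverse | filter_lt(-5) | map_add(7) | reverse

Check, running the answer program on each example:
  [-25, 34, -2, -39, 23, 19, -4, 9] -> [9, -4, 19, 23, -39, -2, 34, -25] -> [-4, 19, 23, -39, -2, 34, -25] -> [-25, 34, -2, -39, 23, 19, -4] -> [-25, -39] -> [-18, -32] -> [-32, -18]
  [8, -2, -8, -7, 40, -20] -> [-20, 40, -7, -8, -2, 8] -> [40, -7, -8, -2, 8] -> [8, -2, -8, -7, 40] -> [-8, -7] -> [-1, 0] -> [0, -1]
  [-28, -48, -12, 5, -30, 48] -> [48, -30, 5, -12, -48, -28] -> [-30, 5, -12, -48, -28] -> [-28, -48, -12, 5, -30] -> [-28, -48, -12, -30] -> [-21, -41, -5, -23] -> [-23, -5, -41, -21]
  [-33, -30, 3, 17, -30, 31] -> [31, -30, 17, 3, -30, -33] -> [-30, 17, 3, -30, -33] -> [-33, -30, 3, 17, -30] -> [-33, -30, -30] -> [-26, -23, -23] -> [-23, -23, -26]
  [-8, -25, -18, 33, 22, 42, 30, -30] -> [-30, 30, 42, 22, 33, -18, -25, -8] -> [30, 42, 22, 33, -18, -25, -8] -> [-8, -25, -18, 33, 22, 42, 30] -> [-8, -25, -18] -> [-1, -18, -11] -> [-11, -18, -1]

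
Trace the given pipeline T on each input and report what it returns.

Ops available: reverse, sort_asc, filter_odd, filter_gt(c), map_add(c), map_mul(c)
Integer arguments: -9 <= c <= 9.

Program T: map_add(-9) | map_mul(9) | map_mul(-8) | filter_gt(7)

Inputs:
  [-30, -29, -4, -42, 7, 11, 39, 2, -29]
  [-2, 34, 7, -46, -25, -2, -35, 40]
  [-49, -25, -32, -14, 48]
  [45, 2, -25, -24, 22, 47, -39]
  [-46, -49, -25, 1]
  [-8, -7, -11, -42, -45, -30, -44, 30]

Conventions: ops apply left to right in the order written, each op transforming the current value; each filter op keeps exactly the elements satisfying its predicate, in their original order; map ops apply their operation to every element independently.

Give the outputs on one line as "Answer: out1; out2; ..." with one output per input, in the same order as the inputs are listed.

[2808, 2736, 936, 3672, 144, 504, 2736]; [792, 144, 3960, 2448, 792, 3168]; [4176, 2448, 2952, 1656]; [504, 2448, 2376, 3456]; [3960, 4176, 2448, 576]; [1224, 1152, 1440, 3672, 3888, 2808, 3816]

Execution, op by op:
  [-30, -29, -4, -42, 7, 11, 39, 2, -29] -> [-39, -38, -13, -51, -2, 2, 30, -7, -38] -> [-351, -342, -117, -459, -18, 18, 270, -63, -342] -> [2808, 2736, 936, 3672, 144, -144, -2160, 504, 2736] -> [2808, 2736, 936, 3672, 144, 504, 2736]
  [-2, 34, 7, -46, -25, -2, -35, 40] -> [-11, 25, -2, -55, -34, -11, -44, 31] -> [-99, 225, -18, -495, -306, -99, -396, 279] -> [792, -1800, 144, 3960, 2448, 792, 3168, -2232] -> [792, 144, 3960, 2448, 792, 3168]
  [-49, -25, -32, -14, 48] -> [-58, -34, -41, -23, 39] -> [-522, -306, -369, -207, 351] -> [4176, 2448, 2952, 1656, -2808] -> [4176, 2448, 2952, 1656]
  [45, 2, -25, -24, 22, 47, -39] -> [36, -7, -34, -33, 13, 38, -48] -> [324, -63, -306, -297, 117, 342, -432] -> [-2592, 504, 2448, 2376, -936, -2736, 3456] -> [504, 2448, 2376, 3456]
  [-46, -49, -25, 1] -> [-55, -58, -34, -8] -> [-495, -522, -306, -72] -> [3960, 4176, 2448, 576] -> [3960, 4176, 2448, 576]
  [-8, -7, -11, -42, -45, -30, -44, 30] -> [-17, -16, -20, -51, -54, -39, -53, 21] -> [-153, -144, -180, -459, -486, -351, -477, 189] -> [1224, 1152, 1440, 3672, 3888, 2808, 3816, -1512] -> [1224, 1152, 1440, 3672, 3888, 2808, 3816]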